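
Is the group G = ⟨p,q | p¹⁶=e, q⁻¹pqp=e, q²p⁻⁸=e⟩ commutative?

p·q = pq but q·p = p⁷q⁻¹, so p·q ≠ q·p and G is not abelian.

Answer: No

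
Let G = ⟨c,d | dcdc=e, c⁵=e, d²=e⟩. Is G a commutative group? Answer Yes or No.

c·d = cd but d·c = c⁴d, so c·d ≠ d·c and G is not abelian.

Answer: No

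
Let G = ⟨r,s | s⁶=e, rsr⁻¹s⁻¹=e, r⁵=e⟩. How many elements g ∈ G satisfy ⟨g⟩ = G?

G is cyclic of order 30. An element generates G iff its order is 30, and a cyclic group of order 30 has exactly φ(30) = 8 such elements.

Answer: 8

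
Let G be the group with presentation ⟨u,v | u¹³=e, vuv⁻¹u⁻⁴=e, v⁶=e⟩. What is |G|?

Enumerate words in the generators, reducing via the relations: the distinct elements are
  {e, u, v, uv, u², u³, u⁴, u⁵, u⁶, u⁷, u⁸, u⁹, v², v³, v⁴, v⁵, uv², uv³, uv⁴, uv⁵, u²v, u³v, u¹², u¹¹, u¹⁰, u⁴v, u⁵v, u⁶v, u⁷v, u⁸v, u⁹v, u²v², u²v³, u²v⁴, u²v⁵, u³v², u³v³, u³v⁴, u³v⁵, u¹²v, u¹¹v, u¹⁰v, u⁴v², u⁴v³, u⁴v⁴, u⁴v⁵, u⁵v², u⁵v³, u⁵v⁴, u⁵v⁵, u⁶v², u⁶v³, u⁶v⁴, u⁶v⁵, u⁷v², u⁷v³, u⁷v⁴, u⁷v⁵, u⁸v², u⁸v³, u⁸v⁴, u⁸v⁵, u⁹v², u⁹v³, u⁹v⁴, u⁹v⁵, u¹²v², u¹²v³, u¹²v⁴, u¹²v⁵, u¹¹v², u¹¹v³, u¹¹v⁴, u¹¹v⁵, u¹⁰v², u¹⁰v³, u¹⁰v⁴, u¹⁰v⁵}.
No further products give new elements, so |G| = 78.

Answer: 78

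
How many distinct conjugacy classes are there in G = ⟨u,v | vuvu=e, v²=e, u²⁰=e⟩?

The conjugacy classes (representative and size) are:
  [e] (size 1), [u] (size 2), [u¹⁸] (size 2), [u³] (size 2), [u⁴] (size 2), [u¹⁵] (size 2), [u¹⁴] (size 2), [u⁷] (size 2), [u¹²] (size 2), [u¹¹] (size 2), [u¹⁰] (size 1), [u¹⁸v] (size 10), [u⁵v] (size 10).
Class equation: 1 + 2 + 2 + 2 + 2 + 2 + 2 + 2 + 2 + 2 + 1 + 10 + 10 = 40 = |G|. So G has 13 conjugacy classes.

Answer: 13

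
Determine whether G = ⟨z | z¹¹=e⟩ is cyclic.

|G| = 11. The element z has order 11 (its powers give 11 distinct elements), so ⟨z⟩ = G and G is cyclic.

Answer: Yes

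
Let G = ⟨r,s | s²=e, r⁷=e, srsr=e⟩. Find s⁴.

Compute successive powers of s, reducing at each step:
  s²: s · s = e
  s³: e · s = s
  s⁴: s · s = e

Answer: e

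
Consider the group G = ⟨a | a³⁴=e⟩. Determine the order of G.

G is generated by a single element, so G is cyclic. The relator gives a³⁴ = e and no smaller power is forced to be e, so the 34 powers {a, e, a², a³, a⁴, a⁵, a⁶, a⁷, a⁸, a⁹, a²², a²³, a²¹, a²⁰, a²⁴, a²⁵, a²⁶, a²⁷, a²⁸, a²⁹, a³², a³³, a³¹, a³⁰, a¹², a¹³, a¹¹, a¹⁰, a¹⁴, a¹⁵, a¹⁶, a¹⁷, a¹⁸, a¹⁹} are distinct. Hence |G| = 34.

Answer: 34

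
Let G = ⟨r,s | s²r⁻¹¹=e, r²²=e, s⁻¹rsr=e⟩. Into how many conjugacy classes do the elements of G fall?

The conjugacy classes (representative and size) are:
  [e] (size 1), [r²¹] (size 2), [r²] (size 2), [r³] (size 2), [r¹⁸] (size 2), [r¹⁷] (size 2), [r⁶] (size 2), [r⁷] (size 2), [r⁸] (size 2), [r¹³] (size 2), [r¹²] (size 2), [r¹¹] (size 1), [r¹⁰s] (size 11), [r⁷s] (size 11).
Class equation: 1 + 2 + 2 + 2 + 2 + 2 + 2 + 2 + 2 + 2 + 2 + 1 + 11 + 11 = 44 = |G|. So G has 14 conjugacy classes.

Answer: 14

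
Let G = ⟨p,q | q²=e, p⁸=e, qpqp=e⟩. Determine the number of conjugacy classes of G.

The conjugacy classes (representative and size) are:
  [e] (size 1), [p] (size 2), [p⁶] (size 2), [p³] (size 2), [p⁴] (size 1), [q] (size 4), [p⁵q] (size 4).
Class equation: 1 + 2 + 2 + 2 + 1 + 4 + 4 = 16 = |G|. So G has 7 conjugacy classes.

Answer: 7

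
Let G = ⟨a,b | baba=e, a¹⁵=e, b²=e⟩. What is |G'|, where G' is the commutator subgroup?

G' = [G, G] is generated by all commutators. The generator-pair commutators are: [a, b] = a².
The subgroup they normally generate is {e, a, a², a³, a⁴, a⁵, a⁶, a⁷, a⁸, a⁹, a¹⁰, a¹¹, a¹², a¹³, a¹⁴}, of order 15.
Check: |G/G'| = 30/15 = 2 is the order of the abelianisation.

Answer: 15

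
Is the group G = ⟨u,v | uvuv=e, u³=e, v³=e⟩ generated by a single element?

Every cyclic group is abelian. But u·v = uv while v·u = u²v², so u·v ≠ v·u and G is not abelian. Hence G is not cyclic.

Answer: No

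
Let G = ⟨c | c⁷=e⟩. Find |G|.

G is generated by a single element, so G is cyclic. The relator gives c⁷ = e and no smaller power is forced to be e, so the 7 powers {c, e, c², c³, c⁴, c⁵, c⁶} are distinct. Hence |G| = 7.

Answer: 7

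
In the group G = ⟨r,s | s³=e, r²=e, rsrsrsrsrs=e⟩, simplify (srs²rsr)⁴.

Compute successive powers of (srs²rsr), reducing at each step:
  (srs²rsr)²: (srs²rsr) · s = srs²rsrs;   (srs²rsrs) · r = srsrs²rs²;   (srsrs²rs²) · s² = srsrs²rs;   (srsrs²rs) · r = rs²rsrs²rs²;   (rs²rsrs²rs²) · s = rs²rsrs²r;   (rs²rsrs²r) · r = rs²rsrs²
  (srs²rsr)³: (rs²rsrs²) · s = rs²rsr;   (rs²rsr) · r = rs²rs;   (rs²rs) · s² = rs²r;   (rs²r) · r = rs²;   (rs²) · s = r;   r · r = e
  (srs²rsr)⁴: e · s = s;   s · r = sr;   (sr) · s² = srs²;   (srs²) · r = srs²r;   (srs²r) · s = srs²rs;   (srs²rs) · r = srs²rsr

Answer: srs²rsr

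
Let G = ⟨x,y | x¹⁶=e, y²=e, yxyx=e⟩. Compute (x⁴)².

Compute successive powers of (x⁴), reducing at each step:
  (x⁴)²: (x⁴) · x⁴ = x⁸

Answer: x⁸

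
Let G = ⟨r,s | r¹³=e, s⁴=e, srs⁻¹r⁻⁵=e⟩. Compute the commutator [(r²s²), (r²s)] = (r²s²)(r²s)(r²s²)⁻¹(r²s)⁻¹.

[(r²s²), (r²s)] = (r²s²)·(r²s)·(r²s²)⁻¹·(r²s)⁻¹.
  (r²s²) · (r²s) = s³
  (s³) · (r²s²) = r³s
  (r³s) · (r¹⁰s³) = r

Answer: r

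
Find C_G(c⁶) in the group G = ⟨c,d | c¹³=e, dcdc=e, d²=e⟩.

⟨c⁶⟩ ⊆ C_G(c⁶) since powers of c⁶ commute with c⁶; so |C_G(c⁶)| ≥ |⟨c⁶⟩| = 13.
By orbit–stabilizer, |C_G(c⁶)| = |G| / |conj. class of c⁶| = 26 / 2 = 13.
The 13 elements commuting with c⁶ are {e, c, c², c³, c⁴, c⁵, c⁶, c⁷, c⁸, c⁹, c¹⁰, c¹¹, c¹²}.

Answer: {e, c, c², c³, c⁴, c⁵, c⁶, c⁷, c⁸, c⁹, c¹⁰, c¹¹, c¹²}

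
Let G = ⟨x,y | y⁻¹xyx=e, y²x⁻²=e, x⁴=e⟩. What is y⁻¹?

The order of y is 4 (smallest k with yᵏ = e), so y⁻¹ = y³ = y⁻¹.
Check: y · (y⁻¹) → y · y⁻¹ = e, giving e as required.

Answer: y⁻¹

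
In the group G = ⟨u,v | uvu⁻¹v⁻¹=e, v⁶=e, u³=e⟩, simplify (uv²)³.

Compute successive powers of (uv²), reducing at each step:
  (uv²)²: (uv²) · u = u²v²;   (u²v²) · v² = u²v⁴
  (uv²)³: (u²v⁴) · u = v⁴;   (v⁴) · v² = e

Answer: e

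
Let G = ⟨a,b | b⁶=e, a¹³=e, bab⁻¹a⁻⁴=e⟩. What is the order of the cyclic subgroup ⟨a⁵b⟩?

|⟨a⁵b⟩| equals the order of a⁵b. Compute successive powers until reaching e:
  (a⁵b)¹ = a⁵b, (a⁵b)² = a¹²b², (a⁵b)³ = ab³, (a⁵b)⁴ = a⁹b⁴, (a⁵b)⁵ = a²b⁵, (a⁵b)⁶ = e.
The smallest positive k with (a⁵b)ᵏ = e is 6, so |⟨a⁵b⟩| = 6.

Answer: 6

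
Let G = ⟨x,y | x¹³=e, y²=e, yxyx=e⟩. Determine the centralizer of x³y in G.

⟨x³y⟩ ⊆ C_G(x³y) since powers of x³y commute with x³y; so |C_G(x³y)| ≥ |⟨x³y⟩| = 2.
By orbit–stabilizer, |C_G(x³y)| = |G| / |conj. class of x³y| = 26 / 13 = 2.
The 2 elements commuting with x³y are {e, x³y}.

Answer: {e, x³y}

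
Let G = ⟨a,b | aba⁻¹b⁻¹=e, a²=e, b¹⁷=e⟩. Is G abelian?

Each pair of generators commutes: a·b = ab = b·a. Since the generators pairwise commute, every element of G commutes with every other, so G is abelian.

Answer: Yes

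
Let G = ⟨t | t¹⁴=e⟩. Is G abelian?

G has a single generator, so G is cyclic and hence abelian.

Answer: Yes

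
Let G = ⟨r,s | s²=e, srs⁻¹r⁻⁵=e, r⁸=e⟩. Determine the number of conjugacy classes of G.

The conjugacy classes (representative and size) are:
  [e] (size 1), [r⁵] (size 2), [r²] (size 1), [r⁷] (size 2), [r⁴] (size 1), [r⁶] (size 1), [s] (size 2), [r⁵s] (size 2), [r²s] (size 2), [r³s] (size 2).
Class equation: 1 + 2 + 1 + 2 + 1 + 1 + 2 + 2 + 2 + 2 = 16 = |G|. So G has 10 conjugacy classes.

Answer: 10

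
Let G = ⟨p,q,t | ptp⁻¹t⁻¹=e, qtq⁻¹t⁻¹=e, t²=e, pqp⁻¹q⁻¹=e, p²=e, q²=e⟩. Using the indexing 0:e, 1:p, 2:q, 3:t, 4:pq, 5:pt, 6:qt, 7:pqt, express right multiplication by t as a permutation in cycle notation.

(0 3)(1 5)(2 6)(4 7)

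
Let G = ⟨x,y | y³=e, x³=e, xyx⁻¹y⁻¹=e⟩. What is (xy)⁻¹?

The order of (xy) is 3 (smallest k with (xy)ᵏ = e), so (xy)⁻¹ = (xy)² = x²y².
Check: (xy) · (x²y²) → (xy) · x² = y;   y · y² = e, giving e as required.

Answer: x²y²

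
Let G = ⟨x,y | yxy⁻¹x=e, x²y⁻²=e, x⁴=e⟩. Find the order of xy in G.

Compute successive powers until reaching e:
  (xy)¹ = xy, (xy)² = x², (xy)³ = xy⁻¹, (xy)⁴ = e.
The smallest positive k with (xy)ᵏ = e is 4.

Answer: 4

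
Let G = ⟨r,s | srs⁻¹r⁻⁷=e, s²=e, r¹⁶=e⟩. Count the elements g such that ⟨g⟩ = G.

⟨g⟩ = G would require ord(g) = |G| = 32, but the maximum element order in G is 16 < 32. So G is not cyclic and no single element generates it: the count is 0.

Answer: 0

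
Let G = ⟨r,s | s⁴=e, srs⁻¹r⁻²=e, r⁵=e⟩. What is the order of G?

Enumerate words in the generators, reducing via the relations: the distinct elements are
  {e, r, s, rs, r², r³, r⁴, s², s³, rs², rs³, r²s, r³s, r⁴s, r²s², r²s³, r³s², r³s³, r⁴s², r⁴s³}.
No further products give new elements, so |G| = 20.

Answer: 20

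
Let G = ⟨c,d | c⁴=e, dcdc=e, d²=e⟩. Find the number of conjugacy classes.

The conjugacy classes (representative and size) are:
  [e] (size 1), [c] (size 2), [c²] (size 1), [c²d] (size 2), [c³d] (size 2).
Class equation: 1 + 2 + 1 + 2 + 2 = 8 = |G|. So G has 5 conjugacy classes.

Answer: 5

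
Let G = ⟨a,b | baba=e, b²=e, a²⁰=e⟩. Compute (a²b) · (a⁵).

Compute (a²b) · (a⁵) by multiplying left to right and reducing via the relations at each step:
  (a²b) · a⁵ = a¹⁷b

Answer: a¹⁷b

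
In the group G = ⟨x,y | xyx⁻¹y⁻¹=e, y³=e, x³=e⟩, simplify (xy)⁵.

Compute successive powers of (xy), reducing at each step:
  (xy)²: (xy) · x = x²y;   (x²y) · y = x²y²
  (xy)³: (x²y²) · x = y²;   (y²) · y = e
  (xy)⁴: e · x = x;   x · y = xy
  (xy)⁵: (xy) · x = x²y;   (x²y) · y = x²y²

Answer: x²y²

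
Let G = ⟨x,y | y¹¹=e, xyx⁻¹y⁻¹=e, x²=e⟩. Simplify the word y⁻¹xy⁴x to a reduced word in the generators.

Multiply left to right, reducing at each step:
  (y¹⁰) · x = xy¹⁰
  (xy¹⁰) · y⁴ = xy³
  (xy³) · x = y³

Answer: y³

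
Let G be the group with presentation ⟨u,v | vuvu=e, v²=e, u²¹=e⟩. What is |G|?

Enumerate words in the generators, reducing via the relations: the distinct elements are
  {e, u, v, uv, u², u³, u⁴, u⁵, u⁶, u⁷, u⁸, u⁹, u²v, u²⁰, u³v, u¹², u¹³, u¹¹, u¹⁰, u¹⁴, u¹⁵, u¹⁶, u¹⁷, u¹⁸, u¹⁹, u⁴v, u⁵v, u⁶v, u⁷v, u⁸v, u⁹v, u²⁰v, u¹²v, u¹³v, u¹¹v, u¹⁰v, u¹⁴v, u¹⁵v, u¹⁶v, u¹⁷v, u¹⁸v, u¹⁹v}.
No further products give new elements, so |G| = 42.

Answer: 42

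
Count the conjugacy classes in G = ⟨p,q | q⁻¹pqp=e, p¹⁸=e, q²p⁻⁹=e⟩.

The conjugacy classes (representative and size) are:
  [e] (size 1), [p¹⁷] (size 2), [p¹⁶] (size 2), [p³] (size 2), [p¹⁴] (size 2), [p¹³] (size 2), [p¹²] (size 2), [p¹¹] (size 2), [p¹⁰] (size 2), [p⁹] (size 1), [p⁸q] (size 9), [pq] (size 9).
Class equation: 1 + 2 + 2 + 2 + 2 + 2 + 2 + 2 + 2 + 1 + 9 + 9 = 36 = |G|. So G has 12 conjugacy classes.

Answer: 12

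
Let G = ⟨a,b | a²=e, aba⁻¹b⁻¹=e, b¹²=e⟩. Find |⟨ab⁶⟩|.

|⟨ab⁶⟩| equals the order of ab⁶. Compute successive powers until reaching e:
  (ab⁶)¹ = ab⁶, (ab⁶)² = e.
The smallest positive k with (ab⁶)ᵏ = e is 2, so |⟨ab⁶⟩| = 2.

Answer: 2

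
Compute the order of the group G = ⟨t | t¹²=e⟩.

G is generated by a single element, so G is cyclic. The relator gives t¹² = e and no smaller power is forced to be e, so the 12 powers {e, t, t², t³, t⁴, t⁵, t⁶, t⁷, t⁸, t⁹, t¹¹, t¹⁰} are distinct. Hence |G| = 12.

Answer: 12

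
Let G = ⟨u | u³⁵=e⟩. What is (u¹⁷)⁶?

Compute successive powers of (u¹⁷), reducing at each step:
  (u¹⁷)²: (u¹⁷) · u¹⁷ = u³⁴
  (u¹⁷)³: (u³⁴) · u¹⁷ = u¹⁶
  (u¹⁷)⁴: (u¹⁶) · u¹⁷ = u³³
  (u¹⁷)⁵: (u³³) · u¹⁷ = u¹⁵
  (u¹⁷)⁶: (u¹⁵) · u¹⁷ = u³²

Answer: u³²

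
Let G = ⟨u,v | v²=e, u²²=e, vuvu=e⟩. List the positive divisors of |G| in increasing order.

|G| = 44 = 2² · 11. By Lagrange's theorem the order of any subgroup divides 44; the divisors of 44 are 1, 2, 4, 11, 22, 44.

Answer: 1, 2, 4, 11, 22, 44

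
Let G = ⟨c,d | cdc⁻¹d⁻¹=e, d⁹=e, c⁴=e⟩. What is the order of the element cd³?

Compute successive powers until reaching e:
  (cd³)¹ = cd³, (cd³)² = c²d⁶, (cd³)³ = c³, (cd³)⁴ = d³, (cd³)⁵ = cd⁶, (cd³)⁶ = c², (cd³)⁷ = c³d³, (cd³)⁸ = d⁶, (cd³)⁹ = c, (cd³)¹⁰ = c²d³, (cd³)¹¹ = c³d⁶, (cd³)¹² = e.
The smallest positive k with (cd³)ᵏ = e is 12.

Answer: 12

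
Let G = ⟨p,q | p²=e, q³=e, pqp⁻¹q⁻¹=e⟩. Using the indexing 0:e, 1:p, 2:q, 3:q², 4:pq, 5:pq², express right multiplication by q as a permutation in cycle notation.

(0 2 3)(1 4 5)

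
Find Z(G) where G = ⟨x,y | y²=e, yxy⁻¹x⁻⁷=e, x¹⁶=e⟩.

An element z ∈ Z(G) iff z commutes with every generator.
For example x⁸ is central: (x⁸)·x = x⁹ = x·(x⁸); (x⁸)·y = x⁸y = y·(x⁸).
Whereas x ∉ Z(G) since x·y = xy ≠ x⁷y = y·x.
Checking each of the 32 elements this way gives Z(G) = {e, x⁸}, of order 2.

Answer: {e, x⁸}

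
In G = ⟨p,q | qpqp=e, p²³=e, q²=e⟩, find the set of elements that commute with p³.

⟨p³⟩ ⊆ C_G(p³) since powers of p³ commute with p³; so |C_G(p³)| ≥ |⟨p³⟩| = 23.
By orbit–stabilizer, |C_G(p³)| = |G| / |conj. class of p³| = 46 / 2 = 23.
The 23 elements commuting with p³ are {e, p, p², p³, p⁴, p⁵, p⁶, p⁷, p⁸, p⁹, p¹⁰, p¹¹, p¹², p¹³, p¹⁴, p¹⁵, p¹⁶, p¹⁷, p¹⁸, p¹⁹, p²⁰, p²¹, p²²}.

Answer: {e, p, p², p³, p⁴, p⁵, p⁶, p⁷, p⁸, p⁹, p¹⁰, p¹¹, p¹², p¹³, p¹⁴, p¹⁵, p¹⁶, p¹⁷, p¹⁸, p¹⁹, p²⁰, p²¹, p²²}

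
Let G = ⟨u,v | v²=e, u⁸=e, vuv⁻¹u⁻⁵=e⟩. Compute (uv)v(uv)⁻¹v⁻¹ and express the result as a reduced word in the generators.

[(uv), v] = (uv)·v·(uv)⁻¹·v⁻¹.
  (uv) · v = u
  u · (u³v) = u⁴v
  (u⁴v) · v = u⁴

Answer: u⁴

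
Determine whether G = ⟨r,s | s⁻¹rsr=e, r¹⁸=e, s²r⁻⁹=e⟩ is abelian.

r·s = rs but s·r = r⁸s⁻¹, so r·s ≠ s·r and G is not abelian.

Answer: No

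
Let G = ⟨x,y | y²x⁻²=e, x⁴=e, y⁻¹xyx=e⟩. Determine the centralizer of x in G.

⟨x⟩ ⊆ C_G(x) since powers of x commute with x; so |C_G(x)| ≥ |⟨x⟩| = 4.
By orbit–stabilizer, |C_G(x)| = |G| / |conj. class of x| = 8 / 2 = 4.
The 4 elements commuting with x are {e, x, x², x³}.

Answer: {e, x, x², x³}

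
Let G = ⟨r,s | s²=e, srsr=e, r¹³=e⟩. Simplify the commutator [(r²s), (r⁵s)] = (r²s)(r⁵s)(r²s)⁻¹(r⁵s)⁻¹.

[(r²s), (r⁵s)] = (r²s)·(r⁵s)·(r²s)⁻¹·(r⁵s)⁻¹.
  (r²s) · (r⁵s) = r¹⁰
  (r¹⁰) · (r²s) = r¹²s
  (r¹²s) · (r⁵s) = r⁷

Answer: r⁷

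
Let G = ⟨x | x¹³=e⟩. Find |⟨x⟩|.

|⟨x⟩| equals the order of x. Compute successive powers until reaching e:
  x¹ = x, x² = x², x³ = x³, x⁴ = x⁴, x⁵ = x⁵, x⁶ = x⁶, x⁷ = x⁷, x⁸ = x⁸, x⁹ = x⁹, x¹⁰ = x¹⁰, x¹¹ = x¹¹, x¹² = x¹², x¹³ = e.
The smallest positive k with xᵏ = e is 13, so |⟨x⟩| = 13.

Answer: 13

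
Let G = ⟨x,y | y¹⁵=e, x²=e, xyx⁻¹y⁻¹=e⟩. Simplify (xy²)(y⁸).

Compute (xy²) · (y⁸) by multiplying left to right and reducing via the relations at each step:
  (xy²) · y⁸ = xy¹⁰

Answer: xy¹⁰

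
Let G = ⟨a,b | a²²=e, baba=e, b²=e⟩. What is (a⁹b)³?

Compute successive powers of (a⁹b), reducing at each step:
  (a⁹b)²: (a⁹b) · a⁹ = b;   b · b = e
  (a⁹b)³: e · a⁹ = a⁹;   (a⁹) · b = a⁹b

Answer: a⁹b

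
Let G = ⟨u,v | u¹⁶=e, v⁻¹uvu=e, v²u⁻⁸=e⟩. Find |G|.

Enumerate words in the generators, reducing via the relations: the distinct elements are
  {e, u, v, uv, u², u³, u⁴, u⁵, u⁶, u⁷, u⁸, u⁹, u²v, u³v, u¹², u¹³, u¹¹, u¹⁰, u¹⁴, u¹⁵, u⁴v, u⁵v, u⁶v, u⁷v, v⁻¹, uv⁻¹, u²v⁻¹, u³v⁻¹, u⁴v⁻¹, u⁵v⁻¹, u⁶v⁻¹, u⁷v⁻¹}.
No further products give new elements, so |G| = 32.

Answer: 32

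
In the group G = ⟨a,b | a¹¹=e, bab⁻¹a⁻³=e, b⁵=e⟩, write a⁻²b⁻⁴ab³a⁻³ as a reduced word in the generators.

Multiply left to right, reducing at each step:
  (a⁹) · b⁻⁴ = a⁹b
  (a⁹b) · a = ab
  (ab) · b³ = ab⁴
  (ab⁴) · a⁻³ = b⁴

Answer: b⁴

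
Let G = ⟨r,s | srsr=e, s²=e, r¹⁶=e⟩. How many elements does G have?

Enumerate words in the generators, reducing via the relations: the distinct elements are
  {e, r, s, rs, r², r³, r⁴, r⁵, r⁶, r⁷, r⁸, r⁹, r²s, r³s, r¹², r¹³, r¹¹, r¹⁰, r¹⁴, r¹⁵, r⁴s, r⁵s, r⁶s, r⁷s, r⁸s, r⁹s, r¹²s, r¹³s, r¹¹s, r¹⁰s, r¹⁴s, r¹⁵s}.
No further products give new elements, so |G| = 32.

Answer: 32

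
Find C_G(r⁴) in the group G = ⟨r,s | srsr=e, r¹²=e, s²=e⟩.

⟨r⁴⟩ ⊆ C_G(r⁴) since powers of r⁴ commute with r⁴; so |C_G(r⁴)| ≥ |⟨r⁴⟩| = 3.
By orbit–stabilizer, |C_G(r⁴)| = |G| / |conj. class of r⁴| = 24 / 2 = 12.
The 12 elements commuting with r⁴ are {e, r, r², r³, r⁴, r⁵, r⁶, r⁷, r⁸, r⁹, r¹⁰, r¹¹}.

Answer: {e, r, r², r³, r⁴, r⁵, r⁶, r⁷, r⁸, r⁹, r¹⁰, r¹¹}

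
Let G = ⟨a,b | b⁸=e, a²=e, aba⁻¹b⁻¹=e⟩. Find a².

Compute successive powers of a, reducing at each step:
  a²: a · a = e

Answer: e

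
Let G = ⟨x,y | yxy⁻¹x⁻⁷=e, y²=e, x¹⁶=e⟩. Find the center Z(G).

An element z ∈ Z(G) iff z commutes with every generator.
For example x⁸ is central: (x⁸)·x = x⁹ = x·(x⁸); (x⁸)·y = x⁸y = y·(x⁸).
Whereas x ∉ Z(G) since x·y = xy ≠ x⁷y = y·x.
Checking each of the 32 elements this way gives Z(G) = {e, x⁸}, of order 2.

Answer: {e, x⁸}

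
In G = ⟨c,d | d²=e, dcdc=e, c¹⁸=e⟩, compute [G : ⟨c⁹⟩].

First find ord(c⁹) by computing successive powers:
  (c⁹)¹ = c⁹, (c⁹)² = e.
So |⟨c⁹⟩| = ord(c⁹) = 2. With |G| = 36, by Lagrange [G : ⟨c⁹⟩] = 36/2 = 18.

Answer: 18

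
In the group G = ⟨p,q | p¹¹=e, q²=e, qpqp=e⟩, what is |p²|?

Compute successive powers until reaching e:
  (p²)¹ = p², (p²)² = p⁴, (p²)³ = p⁶, (p²)⁴ = p⁸, (p²)⁵ = p¹⁰, (p²)⁶ = p, (p²)⁷ = p³, (p²)⁸ = p⁵, (p²)⁹ = p⁷, (p²)¹⁰ = p⁹, (p²)¹¹ = e.
The smallest positive k with (p²)ᵏ = e is 11.

Answer: 11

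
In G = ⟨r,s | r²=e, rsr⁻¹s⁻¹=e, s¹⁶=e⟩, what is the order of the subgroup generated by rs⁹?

|⟨rs⁹⟩| equals the order of rs⁹. Compute successive powers until reaching e:
  (rs⁹)¹ = rs⁹, (rs⁹)² = s², (rs⁹)³ = rs¹¹, (rs⁹)⁴ = s⁴, (rs⁹)⁵ = rs¹³, (rs⁹)⁶ = s⁶, (rs⁹)⁷ = rs¹⁵, (rs⁹)⁸ = s⁸, (rs⁹)⁹ = rs, (rs⁹)¹⁰ = s¹⁰, (rs⁹)¹¹ = rs³, (rs⁹)¹² = s¹², (rs⁹)¹³ = rs⁵, (rs⁹)¹⁴ = s¹⁴, (rs⁹)¹⁵ = rs⁷, (rs⁹)¹⁶ = e.
The smallest positive k with (rs⁹)ᵏ = e is 16, so |⟨rs⁹⟩| = 16.

Answer: 16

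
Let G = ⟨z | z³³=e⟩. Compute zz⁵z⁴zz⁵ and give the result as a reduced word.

Multiply left to right, reducing at each step:
  z · z⁵ = z⁶
  (z⁶) · z⁴ = z¹⁰
  (z¹⁰) · z = z¹¹
  (z¹¹) · z⁵ = z¹⁶

Answer: z¹⁶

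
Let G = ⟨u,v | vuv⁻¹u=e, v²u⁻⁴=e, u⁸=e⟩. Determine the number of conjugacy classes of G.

The conjugacy classes (representative and size) are:
  [e] (size 1), [u⁷] (size 2), [u²] (size 2), [u⁵] (size 2), [u⁴] (size 1), [u²v⁻¹] (size 4), [u³v] (size 4).
Class equation: 1 + 2 + 2 + 2 + 1 + 4 + 4 = 16 = |G|. So G has 7 conjugacy classes.

Answer: 7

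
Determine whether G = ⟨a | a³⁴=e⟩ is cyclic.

|G| = 34. The element a has order 34 (its powers give 34 distinct elements), so ⟨a⟩ = G and G is cyclic.

Answer: Yes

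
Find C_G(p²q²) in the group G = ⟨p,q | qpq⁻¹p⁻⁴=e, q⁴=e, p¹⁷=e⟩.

⟨p²q²⟩ ⊆ C_G(p²q²) since powers of p²q² commute with p²q²; so |C_G(p²q²)| ≥ |⟨p²q²⟩| = 2.
By orbit–stabilizer, |C_G(p²q²)| = |G| / |conj. class of p²q²| = 68 / 17 = 4.
The 4 elements commuting with p²q² are {e, p²q², p⁵q³, p¹⁴q}.

Answer: {e, p²q², p⁵q³, p¹⁴q}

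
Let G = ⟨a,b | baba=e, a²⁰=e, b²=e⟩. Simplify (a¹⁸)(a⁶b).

Compute (a¹⁸) · (a⁶b) by multiplying left to right and reducing via the relations at each step:
  (a¹⁸) · a⁶ = a⁴
  (a⁴) · b = a⁴b

Answer: a⁴b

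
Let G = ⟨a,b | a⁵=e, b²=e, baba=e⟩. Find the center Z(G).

An element z ∈ Z(G) iff z commutes with every generator.
For example e is central: e·a = a = a·e; e·b = b = b·e.
Whereas a ∉ Z(G) since a·b = ab ≠ a⁴b = b·a.
Checking each of the 10 elements this way gives Z(G) = {e}, of order 1.

Answer: {e}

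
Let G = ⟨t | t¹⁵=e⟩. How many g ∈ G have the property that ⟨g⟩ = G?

G is cyclic of order 15. An element generates G iff its order is 15, and a cyclic group of order 15 has exactly φ(15) = 8 such elements.

Answer: 8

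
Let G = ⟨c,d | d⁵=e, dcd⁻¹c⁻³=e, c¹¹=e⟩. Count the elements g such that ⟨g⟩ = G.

⟨g⟩ = G would require ord(g) = |G| = 55, but the maximum element order in G is 11 < 55. So G is not cyclic and no single element generates it: the count is 0.

Answer: 0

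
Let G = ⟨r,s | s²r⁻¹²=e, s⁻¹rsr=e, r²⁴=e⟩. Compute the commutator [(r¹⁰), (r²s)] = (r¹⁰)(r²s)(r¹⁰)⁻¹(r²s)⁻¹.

[(r¹⁰), (r²s)] = (r¹⁰)·(r²s)·(r¹⁰)⁻¹·(r²s)⁻¹.
  (r¹⁰) · (r²s) = s⁻¹
  (s⁻¹) · (r¹⁴) = r¹⁰s⁻¹
  (r¹⁰s⁻¹) · (r²s⁻¹) = r²⁰

Answer: r²⁰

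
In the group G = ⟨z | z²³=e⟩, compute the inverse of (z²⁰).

The order of (z²⁰) is 23 (smallest k with (z²⁰)ᵏ = e), so (z²⁰)⁻¹ = (z²⁰)²² = z³.
Check: (z²⁰) · (z³) → (z²⁰) · z³ = e, giving e as required.

Answer: z³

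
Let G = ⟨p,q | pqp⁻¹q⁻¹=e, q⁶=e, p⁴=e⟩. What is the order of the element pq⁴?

Compute successive powers until reaching e:
  (pq⁴)¹ = pq⁴, (pq⁴)² = p²q², (pq⁴)³ = p³, (pq⁴)⁴ = q⁴, (pq⁴)⁵ = pq², (pq⁴)⁶ = p², (pq⁴)⁷ = p³q⁴, (pq⁴)⁸ = q², (pq⁴)⁹ = p, (pq⁴)¹⁰ = p²q⁴, (pq⁴)¹¹ = p³q², (pq⁴)¹² = e.
The smallest positive k with (pq⁴)ᵏ = e is 12.

Answer: 12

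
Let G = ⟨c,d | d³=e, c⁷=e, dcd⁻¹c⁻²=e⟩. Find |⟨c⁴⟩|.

|⟨c⁴⟩| equals the order of c⁴. Compute successive powers until reaching e:
  (c⁴)¹ = c⁴, (c⁴)² = c, (c⁴)³ = c⁵, (c⁴)⁴ = c², (c⁴)⁵ = c⁶, (c⁴)⁶ = c³, (c⁴)⁷ = e.
The smallest positive k with (c⁴)ᵏ = e is 7, so |⟨c⁴⟩| = 7.

Answer: 7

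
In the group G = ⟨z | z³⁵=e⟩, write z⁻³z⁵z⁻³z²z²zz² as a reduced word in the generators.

Multiply left to right, reducing at each step:
  (z³²) · z⁵ = z²
  (z²) · z⁻³ = z³⁴
  (z³⁴) · z² = z
  z · z² = z³
  (z³) · z = z⁴
  (z⁴) · z² = z⁶

Answer: z⁶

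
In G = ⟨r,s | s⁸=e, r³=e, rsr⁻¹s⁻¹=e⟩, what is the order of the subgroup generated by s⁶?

|⟨s⁶⟩| equals the order of s⁶. Compute successive powers until reaching e:
  (s⁶)¹ = s⁶, (s⁶)² = s⁴, (s⁶)³ = s², (s⁶)⁴ = e.
The smallest positive k with (s⁶)ᵏ = e is 4, so |⟨s⁶⟩| = 4.

Answer: 4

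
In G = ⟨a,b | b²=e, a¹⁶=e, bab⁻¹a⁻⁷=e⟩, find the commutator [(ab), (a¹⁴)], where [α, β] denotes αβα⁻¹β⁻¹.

[(ab), (a¹⁴)] = (ab)·(a¹⁴)·(ab)⁻¹·(a¹⁴)⁻¹.
  (ab) · (a¹⁴) = a³b
  (a³b) · (a⁹b) = a²
  (a²) · (a²) = a⁴

Answer: a⁴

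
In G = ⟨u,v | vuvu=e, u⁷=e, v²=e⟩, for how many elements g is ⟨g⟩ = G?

⟨g⟩ = G would require ord(g) = |G| = 14, but the maximum element order in G is 7 < 14. So G is not cyclic and no single element generates it: the count is 0.

Answer: 0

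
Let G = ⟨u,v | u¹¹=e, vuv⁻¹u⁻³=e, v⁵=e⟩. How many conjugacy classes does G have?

The conjugacy classes (representative and size) are:
  [e] (size 1), [u³] (size 5), [u⁶] (size 5), [u⁷v] (size 11), [u⁹v²] (size 11), [u⁷v³] (size 11), [u⁷v⁴] (size 11).
Class equation: 1 + 5 + 5 + 11 + 11 + 11 + 11 = 55 = |G|. So G has 7 conjugacy classes.

Answer: 7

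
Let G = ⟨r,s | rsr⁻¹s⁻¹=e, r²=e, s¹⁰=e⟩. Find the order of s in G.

Compute successive powers until reaching e:
  s¹ = s, s² = s², s³ = s³, s⁴ = s⁴, s⁵ = s⁵, s⁶ = s⁶, s⁷ = s⁷, s⁸ = s⁸, s⁹ = s⁹, s¹⁰ = e.
The smallest positive k with sᵏ = e is 10.

Answer: 10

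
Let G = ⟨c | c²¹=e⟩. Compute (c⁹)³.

Compute successive powers of (c⁹), reducing at each step:
  (c⁹)²: (c⁹) · c⁹ = c¹⁸
  (c⁹)³: (c¹⁸) · c⁹ = c⁶

Answer: c⁶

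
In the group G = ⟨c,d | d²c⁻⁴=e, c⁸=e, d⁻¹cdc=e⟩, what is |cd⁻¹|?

Compute successive powers until reaching e:
  (cd⁻¹)¹ = cd⁻¹, (cd⁻¹)² = c⁴, (cd⁻¹)³ = cd, (cd⁻¹)⁴ = e.
The smallest positive k with (cd⁻¹)ᵏ = e is 4.

Answer: 4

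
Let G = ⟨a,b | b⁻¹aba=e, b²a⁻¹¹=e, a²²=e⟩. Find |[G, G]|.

G' = [G, G] is generated by all commutators. The generator-pair commutators are: [a, b] = a².
The subgroup they normally generate is {e, a², a⁴, a⁶, a⁸, a¹⁰, a¹², a¹⁴, a¹⁶, a¹⁸, a²⁰}, of order 11.
Check: |G/G'| = 44/11 = 4 is the order of the abelianisation.

Answer: 11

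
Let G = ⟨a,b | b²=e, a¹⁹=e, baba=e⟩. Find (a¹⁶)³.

Compute successive powers of (a¹⁶), reducing at each step:
  (a¹⁶)²: (a¹⁶) · a¹⁶ = a¹³
  (a¹⁶)³: (a¹³) · a¹⁶ = a¹⁰

Answer: a¹⁰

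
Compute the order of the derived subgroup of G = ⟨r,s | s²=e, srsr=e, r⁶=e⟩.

G' = [G, G] is generated by all commutators. The generator-pair commutators are: [r, s] = r².
The subgroup they normally generate is {e, r², r⁴}, of order 3.
Check: |G/G'| = 12/3 = 4 is the order of the abelianisation.

Answer: 3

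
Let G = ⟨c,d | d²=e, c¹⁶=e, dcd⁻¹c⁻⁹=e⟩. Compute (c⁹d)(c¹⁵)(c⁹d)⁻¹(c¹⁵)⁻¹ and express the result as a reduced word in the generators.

[(c⁹d), (c¹⁵)] = (c⁹d)·(c¹⁵)·(c⁹d)⁻¹·(c¹⁵)⁻¹.
  (c⁹d) · (c¹⁵) = d
  d · (c¹⁵d) = c⁷
  (c⁷) · c = c⁸

Answer: c⁸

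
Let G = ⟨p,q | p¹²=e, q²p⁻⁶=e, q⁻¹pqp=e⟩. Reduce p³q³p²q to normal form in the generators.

Multiply left to right, reducing at each step:
  (p³) · q³ = p³q⁻¹
  (p³q⁻¹) · p² = pq⁻¹
  (pq⁻¹) · q = p

Answer: p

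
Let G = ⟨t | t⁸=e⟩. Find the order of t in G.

Compute successive powers until reaching e:
  t¹ = t, t² = t², t³ = t³, t⁴ = t⁴, t⁵ = t⁵, t⁶ = t⁶, t⁷ = t⁷, t⁸ = e.
The smallest positive k with tᵏ = e is 8.

Answer: 8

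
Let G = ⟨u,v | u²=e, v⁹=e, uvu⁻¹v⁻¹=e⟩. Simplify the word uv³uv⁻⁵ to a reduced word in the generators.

Multiply left to right, reducing at each step:
  u · v³ = uv³
  (uv³) · u = v³
  (v³) · v⁻⁵ = v⁷

Answer: v⁷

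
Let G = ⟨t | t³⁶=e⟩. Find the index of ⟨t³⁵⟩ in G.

First find ord(t³⁵) by computing successive powers:
  (t³⁵)¹ = t³⁵, (t³⁵)² = t³⁴, (t³⁵)³ = t³³, (t³⁵)⁴ = t³², (t³⁵)⁵ = t³¹, (t³⁵)⁶ = t³⁰, (t³⁵)⁷ = t²⁹, (t³⁵)⁸ = t²⁸, (t³⁵)⁹ = t²⁷, (t³⁵)¹⁰ = t²⁶, (t³⁵)¹¹ = t²⁵, (t³⁵)¹² = t²⁴, (t³⁵)¹³ = t²³, (t³⁵)¹⁴ = t²², (t³⁵)¹⁵ = t²¹, (t³⁵)¹⁶ = t²⁰, (t³⁵)¹⁷ = t¹⁹, (t³⁵)¹⁸ = t¹⁸, (t³⁵)¹⁹ = t¹⁷, (t³⁵)²⁰ = t¹⁶, (t³⁵)²¹ = t¹⁵, (t³⁵)²² = t¹⁴, (t³⁵)²³ = t¹³, (t³⁵)²⁴ = t¹², (t³⁵)²⁵ = t¹¹, (t³⁵)²⁶ = t¹⁰, (t³⁵)²⁷ = t⁹, (t³⁵)²⁸ = t⁸, (t³⁵)²⁹ = t⁷, (t³⁵)³⁰ = t⁶, (t³⁵)³¹ = t⁵, (t³⁵)³² = t⁴, (t³⁵)³³ = t³, (t³⁵)³⁴ = t², (t³⁵)³⁵ = t, (t³⁵)³⁶ = e.
So |⟨t³⁵⟩| = ord(t³⁵) = 36. With |G| = 36, by Lagrange [G : ⟨t³⁵⟩] = 36/36 = 1.

Answer: 1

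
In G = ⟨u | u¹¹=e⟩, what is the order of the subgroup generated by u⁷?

|⟨u⁷⟩| equals the order of u⁷. Compute successive powers until reaching e:
  (u⁷)¹ = u⁷, (u⁷)² = u³, (u⁷)³ = u¹⁰, (u⁷)⁴ = u⁶, (u⁷)⁵ = u², (u⁷)⁶ = u⁹, (u⁷)⁷ = u⁵, (u⁷)⁸ = u, (u⁷)⁹ = u⁸, (u⁷)¹⁰ = u⁴, (u⁷)¹¹ = e.
The smallest positive k with (u⁷)ᵏ = e is 11, so |⟨u⁷⟩| = 11.

Answer: 11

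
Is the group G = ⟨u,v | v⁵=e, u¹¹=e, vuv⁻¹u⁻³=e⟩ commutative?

u·v = uv but v·u = u³v, so u·v ≠ v·u and G is not abelian.

Answer: No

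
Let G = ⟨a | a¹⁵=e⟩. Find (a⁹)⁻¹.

The order of (a⁹) is 5 (smallest k with (a⁹)ᵏ = e), so (a⁹)⁻¹ = (a⁹)⁴ = a⁶.
Check: (a⁹) · (a⁶) → (a⁹) · a⁶ = e, giving e as required.

Answer: a⁶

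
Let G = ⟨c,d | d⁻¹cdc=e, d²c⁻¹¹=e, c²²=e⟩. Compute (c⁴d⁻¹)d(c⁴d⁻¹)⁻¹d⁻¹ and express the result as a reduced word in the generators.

[(c⁴d⁻¹), d] = (c⁴d⁻¹)·d·(c⁴d⁻¹)⁻¹·d⁻¹.
  (c⁴d⁻¹) · d = c⁴
  (c⁴) · (c⁴d) = c⁸d
  (c⁸d) · (d⁻¹) = c⁸

Answer: c⁸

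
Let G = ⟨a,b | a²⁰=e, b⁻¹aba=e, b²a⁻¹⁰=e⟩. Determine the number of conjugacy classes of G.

The conjugacy classes (representative and size) are:
  [e] (size 1), [a] (size 2), [a²] (size 2), [a³] (size 2), [a⁴] (size 2), [a⁵] (size 2), [a¹⁴] (size 2), [a⁷] (size 2), [a⁸] (size 2), [a¹¹] (size 2), [a¹⁰] (size 1), [a²b⁻¹] (size 10), [a⁹b] (size 10).
Class equation: 1 + 2 + 2 + 2 + 2 + 2 + 2 + 2 + 2 + 2 + 1 + 10 + 10 = 40 = |G|. So G has 13 conjugacy classes.

Answer: 13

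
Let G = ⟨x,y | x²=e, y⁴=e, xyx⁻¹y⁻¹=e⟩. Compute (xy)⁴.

Compute successive powers of (xy), reducing at each step:
  (xy)²: (xy) · x = y;   y · y = y²
  (xy)³: (y²) · x = xy²;   (xy²) · y = xy³
  (xy)⁴: (xy³) · x = y³;   (y³) · y = e

Answer: e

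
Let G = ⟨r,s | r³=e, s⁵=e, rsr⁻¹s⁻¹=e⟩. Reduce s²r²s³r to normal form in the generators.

Multiply left to right, reducing at each step:
  (s²) · r² = r²s²
  (r²s²) · s³ = r²
  (r²) · r = e

Answer: e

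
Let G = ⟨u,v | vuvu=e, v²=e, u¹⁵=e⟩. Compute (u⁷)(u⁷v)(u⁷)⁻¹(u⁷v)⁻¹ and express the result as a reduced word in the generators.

[(u⁷), (u⁷v)] = (u⁷)·(u⁷v)·(u⁷)⁻¹·(u⁷v)⁻¹.
  (u⁷) · (u⁷v) = u¹⁴v
  (u¹⁴v) · (u⁸) = u⁶v
  (u⁶v) · (u⁷v) = u¹⁴

Answer: u¹⁴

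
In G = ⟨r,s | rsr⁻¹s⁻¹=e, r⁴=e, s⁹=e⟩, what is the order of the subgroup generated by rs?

|⟨rs⟩| equals the order of rs. Compute successive powers until reaching e:
  (rs)¹ = rs, (rs)² = r²s², (rs)³ = r³s³, (rs)⁴ = s⁴, (rs)⁵ = rs⁵, (rs)⁶ = r²s⁶, (rs)⁷ = r³s⁷, (rs)⁸ = s⁸, (rs)⁹ = r, (rs)¹⁰ = r²s, (rs)¹¹ = r³s², (rs)¹² = s³, (rs)¹³ = rs⁴, (rs)¹⁴ = r²s⁵, (rs)¹⁵ = r³s⁶, (rs)¹⁶ = s⁷, (rs)¹⁷ = rs⁸, (rs)¹⁸ = r², (rs)¹⁹ = r³s, (rs)²⁰ = s², (rs)²¹ = rs³, (rs)²² = r²s⁴, (rs)²³ = r³s⁵, (rs)²⁴ = s⁶, (rs)²⁵ = rs⁷, (rs)²⁶ = r²s⁸, (rs)²⁷ = r³, (rs)²⁸ = s, (rs)²⁹ = rs², (rs)³⁰ = r²s³, (rs)³¹ = r³s⁴, (rs)³² = s⁵, (rs)³³ = rs⁶, (rs)³⁴ = r²s⁷, (rs)³⁵ = r³s⁸, (rs)³⁶ = e.
The smallest positive k with (rs)ᵏ = e is 36, so |⟨rs⟩| = 36.

Answer: 36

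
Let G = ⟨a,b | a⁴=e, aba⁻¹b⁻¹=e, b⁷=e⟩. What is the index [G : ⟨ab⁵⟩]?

First find ord(ab⁵) by computing successive powers:
  (ab⁵)¹ = ab⁵, (ab⁵)² = a²b³, (ab⁵)³ = a³b, (ab⁵)⁴ = b⁶, (ab⁵)⁵ = ab⁴, (ab⁵)⁶ = a²b², (ab⁵)⁷ = a³, (ab⁵)⁸ = b⁵, (ab⁵)⁹ = ab³, (ab⁵)¹⁰ = a²b, (ab⁵)¹¹ = a³b⁶, (ab⁵)¹² = b⁴, (ab⁵)¹³ = ab², (ab⁵)¹⁴ = a², (ab⁵)¹⁵ = a³b⁵, (ab⁵)¹⁶ = b³, (ab⁵)¹⁷ = ab, (ab⁵)¹⁸ = a²b⁶, (ab⁵)¹⁹ = a³b⁴, (ab⁵)²⁰ = b², (ab⁵)²¹ = a, (ab⁵)²² = a²b⁵, (ab⁵)²³ = a³b³, (ab⁵)²⁴ = b, (ab⁵)²⁵ = ab⁶, (ab⁵)²⁶ = a²b⁴, (ab⁵)²⁷ = a³b², (ab⁵)²⁸ = e.
So |⟨ab⁵⟩| = ord(ab⁵) = 28. With |G| = 28, by Lagrange [G : ⟨ab⁵⟩] = 28/28 = 1.

Answer: 1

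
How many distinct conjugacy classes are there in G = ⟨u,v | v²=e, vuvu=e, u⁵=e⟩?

The conjugacy classes (representative and size) are:
  [e] (size 1), [u] (size 2), [u²] (size 2), [v] (size 5).
Class equation: 1 + 2 + 2 + 5 = 10 = |G|. So G has 4 conjugacy classes.

Answer: 4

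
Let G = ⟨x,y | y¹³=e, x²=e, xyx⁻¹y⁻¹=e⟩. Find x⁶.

Compute successive powers of x, reducing at each step:
  x²: x · x = e
  x³: e · x = x
  x⁴: x · x = e
  x⁵: e · x = x
  x⁶: x · x = e

Answer: e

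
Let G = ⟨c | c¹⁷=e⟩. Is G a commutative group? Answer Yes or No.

G has a single generator, so G is cyclic and hence abelian.

Answer: Yes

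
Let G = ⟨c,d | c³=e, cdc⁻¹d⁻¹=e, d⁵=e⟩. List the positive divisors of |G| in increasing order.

|G| = 15 = 3 · 5. By Lagrange's theorem the order of any subgroup divides 15; the divisors of 15 are 1, 3, 5, 15.

Answer: 1, 3, 5, 15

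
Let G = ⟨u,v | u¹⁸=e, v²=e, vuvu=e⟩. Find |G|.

Enumerate words in the generators, reducing via the relations: the distinct elements are
  {e, u, v, uv, u², u³, u⁴, u⁵, u⁶, u⁷, u⁸, u⁹, u²v, u³v, u¹², u¹³, u¹¹, u¹⁰, u¹⁴, u¹⁵, u¹⁶, u¹⁷, u⁴v, u⁵v, u⁶v, u⁷v, u⁸v, u⁹v, u¹²v, u¹³v, u¹¹v, u¹⁰v, u¹⁴v, u¹⁵v, u¹⁶v, u¹⁷v}.
No further products give new elements, so |G| = 36.

Answer: 36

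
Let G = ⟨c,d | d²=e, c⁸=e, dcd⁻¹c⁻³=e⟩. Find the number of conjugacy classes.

The conjugacy classes (representative and size) are:
  [e] (size 1), [c³] (size 2), [c²] (size 2), [c⁴] (size 1), [c⁵] (size 2), [c⁴d] (size 4), [cd] (size 4).
Class equation: 1 + 2 + 2 + 1 + 2 + 4 + 4 = 16 = |G|. So G has 7 conjugacy classes.

Answer: 7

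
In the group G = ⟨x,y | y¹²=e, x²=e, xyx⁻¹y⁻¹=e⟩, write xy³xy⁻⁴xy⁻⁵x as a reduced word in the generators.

Multiply left to right, reducing at each step:
  x · y³ = xy³
  (xy³) · x = y³
  (y³) · y⁻⁴ = y¹¹
  (y¹¹) · x = xy¹¹
  (xy¹¹) · y⁻⁵ = xy⁶
  (xy⁶) · x = y⁶

Answer: y⁶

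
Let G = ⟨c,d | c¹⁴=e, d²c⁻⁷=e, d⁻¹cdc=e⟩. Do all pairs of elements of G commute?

c·d = cd but d·c = c⁶d⁻¹, so c·d ≠ d·c and G is not abelian.

Answer: No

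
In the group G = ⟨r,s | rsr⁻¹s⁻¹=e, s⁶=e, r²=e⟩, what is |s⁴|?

Compute successive powers until reaching e:
  (s⁴)¹ = s⁴, (s⁴)² = s², (s⁴)³ = e.
The smallest positive k with (s⁴)ᵏ = e is 3.

Answer: 3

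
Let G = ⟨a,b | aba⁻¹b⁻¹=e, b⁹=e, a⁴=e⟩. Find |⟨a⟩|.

|⟨a⟩| equals the order of a. Compute successive powers until reaching e:
  a¹ = a, a² = a², a³ = a³, a⁴ = e.
The smallest positive k with aᵏ = e is 4, so |⟨a⟩| = 4.

Answer: 4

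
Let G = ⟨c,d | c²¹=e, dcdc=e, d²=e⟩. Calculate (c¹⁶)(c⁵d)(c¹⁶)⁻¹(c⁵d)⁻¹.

[(c¹⁶), (c⁵d)] = (c¹⁶)·(c⁵d)·(c¹⁶)⁻¹·(c⁵d)⁻¹.
  (c¹⁶) · (c⁵d) = d
  d · (c⁵) = c¹⁶d
  (c¹⁶d) · (c⁵d) = c¹¹

Answer: c¹¹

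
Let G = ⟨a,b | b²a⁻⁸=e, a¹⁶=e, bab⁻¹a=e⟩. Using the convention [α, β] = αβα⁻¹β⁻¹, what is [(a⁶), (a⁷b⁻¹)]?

[(a⁶), (a⁷b⁻¹)] = (a⁶)·(a⁷b⁻¹)·(a⁶)⁻¹·(a⁷b⁻¹)⁻¹.
  (a⁶) · (a⁷b⁻¹) = a⁵b
  (a⁵b) · (a¹⁰) = a³b⁻¹
  (a³b⁻¹) · (a⁷b) = a¹²

Answer: a¹²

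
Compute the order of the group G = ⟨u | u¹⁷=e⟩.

G is generated by a single element, so G is cyclic. The relator gives u¹⁷ = e and no smaller power is forced to be e, so the 17 powers {e, u, u², u³, u⁴, u⁵, u⁶, u⁷, u⁸, u⁹, u¹², u¹³, u¹¹, u¹⁰, u¹⁴, u¹⁵, u¹⁶} are distinct. Hence |G| = 17.

Answer: 17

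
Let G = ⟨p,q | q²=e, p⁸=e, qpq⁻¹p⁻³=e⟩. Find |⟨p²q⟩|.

|⟨p²q⟩| equals the order of p²q. Compute successive powers until reaching e:
  (p²q)¹ = p²q, (p²q)² = e.
The smallest positive k with (p²q)ᵏ = e is 2, so |⟨p²q⟩| = 2.

Answer: 2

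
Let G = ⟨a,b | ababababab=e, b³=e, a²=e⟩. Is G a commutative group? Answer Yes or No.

a·b = ab but b·a = ba, so a·b ≠ b·a and G is not abelian.

Answer: No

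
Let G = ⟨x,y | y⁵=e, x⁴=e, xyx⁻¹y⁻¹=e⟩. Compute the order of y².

Compute successive powers until reaching e:
  (y²)¹ = y², (y²)² = y⁴, (y²)³ = y, (y²)⁴ = y³, (y²)⁵ = e.
The smallest positive k with (y²)ᵏ = e is 5.

Answer: 5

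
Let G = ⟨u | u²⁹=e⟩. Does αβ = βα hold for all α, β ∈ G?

G has a single generator, so G is cyclic and hence abelian.

Answer: Yes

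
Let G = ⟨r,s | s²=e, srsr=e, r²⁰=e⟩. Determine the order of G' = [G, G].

G' = [G, G] is generated by all commutators. The generator-pair commutators are: [r, s] = r².
The subgroup they normally generate is {e, r², r⁴, r⁶, r⁸, r¹⁰, r¹², r¹⁴, r¹⁶, r¹⁸}, of order 10.
Check: |G/G'| = 40/10 = 4 is the order of the abelianisation.

Answer: 10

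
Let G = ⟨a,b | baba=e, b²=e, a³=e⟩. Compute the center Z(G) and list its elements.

An element z ∈ Z(G) iff z commutes with every generator.
For example e is central: e·a = a = a·e; e·b = b = b·e.
Whereas a ∉ Z(G) since a·b = ab ≠ a²b = b·a.
Checking each of the 6 elements this way gives Z(G) = {e}, of order 1.

Answer: {e}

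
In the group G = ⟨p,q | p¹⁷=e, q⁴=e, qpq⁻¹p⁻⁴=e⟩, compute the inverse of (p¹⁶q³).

The order of (p¹⁶q³) is 4 (smallest k with (p¹⁶q³)ᵏ = e), so (p¹⁶q³)⁻¹ = (p¹⁶q³)³ = p⁴q.
Check: (p¹⁶q³) · (p⁴q) → (p¹⁶q³) · p⁴ = q³;   (q³) · q = e, giving e as required.

Answer: p⁴q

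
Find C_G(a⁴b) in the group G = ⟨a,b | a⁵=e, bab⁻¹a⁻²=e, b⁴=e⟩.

⟨a⁴b⟩ ⊆ C_G(a⁴b) since powers of a⁴b commute with a⁴b; so |C_G(a⁴b)| ≥ |⟨a⁴b⟩| = 4.
By orbit–stabilizer, |C_G(a⁴b)| = |G| / |conj. class of a⁴b| = 20 / 5 = 4.
The 4 elements commuting with a⁴b are {e, a²b², a⁴b, a³b³}.

Answer: {e, a²b², a⁴b, a³b³}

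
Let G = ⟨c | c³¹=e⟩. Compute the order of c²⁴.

Compute successive powers until reaching e:
  (c²⁴)¹ = c²⁴, (c²⁴)² = c¹⁷, (c²⁴)³ = c¹⁰, (c²⁴)⁴ = c³, (c²⁴)⁵ = c²⁷, (c²⁴)⁶ = c²⁰, (c²⁴)⁷ = c¹³, (c²⁴)⁸ = c⁶, (c²⁴)⁹ = c³⁰, (c²⁴)¹⁰ = c²³, (c²⁴)¹¹ = c¹⁶, (c²⁴)¹² = c⁹, (c²⁴)¹³ = c², (c²⁴)¹⁴ = c²⁶, (c²⁴)¹⁵ = c¹⁹, (c²⁴)¹⁶ = c¹², (c²⁴)¹⁷ = c⁵, (c²⁴)¹⁸ = c²⁹, (c²⁴)¹⁹ = c²², (c²⁴)²⁰ = c¹⁵, (c²⁴)²¹ = c⁸, (c²⁴)²² = c, (c²⁴)²³ = c²⁵, (c²⁴)²⁴ = c¹⁸, (c²⁴)²⁵ = c¹¹, (c²⁴)²⁶ = c⁴, (c²⁴)²⁷ = c²⁸, (c²⁴)²⁸ = c²¹, (c²⁴)²⁹ = c¹⁴, (c²⁴)³⁰ = c⁷, (c²⁴)³¹ = e.
The smallest positive k with (c²⁴)ᵏ = e is 31.

Answer: 31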